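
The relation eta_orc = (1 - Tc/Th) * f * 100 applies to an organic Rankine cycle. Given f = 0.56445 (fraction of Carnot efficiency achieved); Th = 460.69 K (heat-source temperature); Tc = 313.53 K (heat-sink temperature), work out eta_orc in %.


eta_orc = (1 - Tc/Th) * f * 100
eta_orc = (1 - 313.53/460.69) * 0.56445 * 100
eta_orc = 18.030 %


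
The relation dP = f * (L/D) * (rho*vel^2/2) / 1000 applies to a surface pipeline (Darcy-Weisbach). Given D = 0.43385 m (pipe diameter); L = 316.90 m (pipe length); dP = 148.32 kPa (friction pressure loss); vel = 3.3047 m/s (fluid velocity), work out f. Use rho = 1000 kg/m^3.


f = dP*1000 / ((L/D)*(rho*vel^2/2))
f = 148.32*1000 / ((316.90/0.43385)*(1000*3.3047^2/2))
f = 0.037186


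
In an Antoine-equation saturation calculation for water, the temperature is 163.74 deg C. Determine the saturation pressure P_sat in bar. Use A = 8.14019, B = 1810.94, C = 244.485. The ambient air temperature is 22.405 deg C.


P_sat = 10^(A - B/(C + T)) / 760 * 0.101325
P_sat = 10^(8.14019 - 1810.94/(244.485 + 163.74)) / 760 * 0.101325
P_sat = 0.6744674 MPa
Convert: 0.6744674 MPa * 10.0 = 6.7447 bar
P_sat = 6.7447 bar


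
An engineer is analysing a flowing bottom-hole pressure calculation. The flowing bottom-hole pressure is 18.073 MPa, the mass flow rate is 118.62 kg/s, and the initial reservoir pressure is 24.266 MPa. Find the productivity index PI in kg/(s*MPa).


PI = mdot / (P_i - P_wf)
PI = 118.62 / (24.266 - 18.073)
PI = 19.154 kg/(s*MPa)


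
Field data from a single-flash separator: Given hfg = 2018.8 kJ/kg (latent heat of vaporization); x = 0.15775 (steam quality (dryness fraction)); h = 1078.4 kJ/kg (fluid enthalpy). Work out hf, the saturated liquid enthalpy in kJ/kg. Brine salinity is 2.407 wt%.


hf = h - x * hfg
hf = 1078.4 - 0.15775 * 2018.8
hf = 759.93 kJ/kg


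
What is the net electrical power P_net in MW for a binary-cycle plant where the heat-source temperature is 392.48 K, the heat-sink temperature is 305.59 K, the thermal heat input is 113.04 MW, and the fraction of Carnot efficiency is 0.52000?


Step 1: eta = (1 - Tc/Th)*f = (1 - 305.59/392.48)*0.52 = 0.1151213
Step 2: P_net = eta * Q_in = 0.1151213 * 113.04 = 13.013 MW
P_net = 13.013 MW


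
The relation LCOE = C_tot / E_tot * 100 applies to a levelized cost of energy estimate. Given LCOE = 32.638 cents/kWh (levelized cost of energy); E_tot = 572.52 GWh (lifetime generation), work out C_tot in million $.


C_tot = LCOE / 100 * E_tot
C_tot = 32.638 / 100 * 572.52
C_tot = 186.86 million $


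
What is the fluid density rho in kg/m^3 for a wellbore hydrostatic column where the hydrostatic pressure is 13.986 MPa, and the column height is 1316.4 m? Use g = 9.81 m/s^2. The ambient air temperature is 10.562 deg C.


rho = P * 1e6 / (g * h)
rho = 13.986 * 1e6 / (9.81 * 1316.4)
rho = 1083.0 kg/m^3


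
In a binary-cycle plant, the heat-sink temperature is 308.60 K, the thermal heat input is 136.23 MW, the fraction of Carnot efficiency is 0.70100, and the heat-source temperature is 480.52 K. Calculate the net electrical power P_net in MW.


Step 1: eta = (1 - Tc/Th)*f = (1 - 308.6/480.52)*0.701 = 0.2508031
Step 2: P_net = eta * Q_in = 0.2508031 * 136.23 = 34.167 MW
P_net = 34.167 MW


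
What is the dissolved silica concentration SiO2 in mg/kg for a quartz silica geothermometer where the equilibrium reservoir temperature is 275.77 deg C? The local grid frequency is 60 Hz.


SiO2 = 10^(5.19 - 1309/(T_eq + 273.15))
SiO2 = 10^(5.19 - 1309/(275.77 + 273.15))
SiO2 = 638.73 mg/kg


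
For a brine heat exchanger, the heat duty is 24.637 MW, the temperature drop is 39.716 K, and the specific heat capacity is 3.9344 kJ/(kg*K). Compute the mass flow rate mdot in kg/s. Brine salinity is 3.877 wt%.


mdot = Q * 1000 / (cp * dT)
mdot = 24.637 * 1000 / (3.9344 * 39.716)
mdot = 157.67 kg/s


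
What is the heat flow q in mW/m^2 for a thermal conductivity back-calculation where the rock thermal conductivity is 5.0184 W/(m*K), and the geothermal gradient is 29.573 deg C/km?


q = k * grad / 1000
q = 5.0184 * 29.573 / 1000
q = 0.1484091 W/m^2
Convert: 0.1484091 W/m^2 * 1000.0 = 148.41 mW/m^2
q = 148.41 mW/m^2


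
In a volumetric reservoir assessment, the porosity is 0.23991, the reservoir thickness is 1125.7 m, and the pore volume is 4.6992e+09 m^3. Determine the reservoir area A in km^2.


A = Vp / (1e6 * hr * phi)
A = 4.6992e+09 / (1e6 * 1125.7 * 0.23991)
A = 17.400 km^2


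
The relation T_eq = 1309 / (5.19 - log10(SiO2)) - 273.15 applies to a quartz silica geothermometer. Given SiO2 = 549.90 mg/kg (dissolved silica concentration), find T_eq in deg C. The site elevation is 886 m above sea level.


T_eq = 1309 / (5.19 - log10(SiO2)) - 273.15
T_eq = 1309 / (5.19 - log10(549.90)) - 273.15
T_eq = 261.20 deg C


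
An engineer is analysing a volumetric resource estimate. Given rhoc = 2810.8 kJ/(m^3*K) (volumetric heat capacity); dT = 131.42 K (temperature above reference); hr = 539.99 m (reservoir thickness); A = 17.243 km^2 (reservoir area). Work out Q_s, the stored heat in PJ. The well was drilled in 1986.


Step 1: Vr = A*1e6*hr = 17.243*1e6*539.99 = 9.311048e+09 m^3
Step 2: Q_s = Vr*rhoc*dT/1e12 = 9.311048e+09*2810.8*131.42/1e12 = 3439.5 PJ
Q_s = 3439.5 PJ


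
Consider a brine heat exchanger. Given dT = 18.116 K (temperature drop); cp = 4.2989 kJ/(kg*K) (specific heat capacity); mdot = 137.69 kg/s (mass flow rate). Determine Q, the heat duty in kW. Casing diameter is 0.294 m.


Q = mdot * cp * dT / 1000
Q = 137.69 * 4.2989 * 18.116 / 1000
Q = 10.72314 MW
Convert: 10.72314 MW * 1000.0 = 10723 kW
Q = 10723 kW


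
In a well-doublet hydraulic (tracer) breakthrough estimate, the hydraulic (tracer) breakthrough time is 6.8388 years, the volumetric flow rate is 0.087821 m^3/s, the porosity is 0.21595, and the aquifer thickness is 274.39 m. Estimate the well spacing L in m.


L = sqrt(t_bt*365.25*86400*3*Qv / (pi*hr*phi))
L = sqrt(6.8388*365.25*86400*3*0.087821 / (pi*274.39*0.21595))
L = 552.67 m


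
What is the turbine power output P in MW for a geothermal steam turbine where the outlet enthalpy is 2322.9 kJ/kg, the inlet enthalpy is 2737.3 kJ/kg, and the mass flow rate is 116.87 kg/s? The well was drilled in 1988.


P = mdot * (h_in - h_out) / 1000
P = 116.87 * (2737.3 - 2322.9) / 1000
P = 48.431 MW


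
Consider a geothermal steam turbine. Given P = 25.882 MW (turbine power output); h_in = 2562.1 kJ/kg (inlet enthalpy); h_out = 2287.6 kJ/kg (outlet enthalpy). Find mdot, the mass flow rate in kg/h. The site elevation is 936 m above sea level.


mdot = P * 1000 / (h_in - h_out)
mdot = 25.882 * 1000 / (2562.1 - 2287.6)
mdot = 94.28780 kg/s
Convert: 94.28780 kg/s * 3600.0 = 3.3944e+05 kg/h
mdot = 3.3944e+05 kg/h


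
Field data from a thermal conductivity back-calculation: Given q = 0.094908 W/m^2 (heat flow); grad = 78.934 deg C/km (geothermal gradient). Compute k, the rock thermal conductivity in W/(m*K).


k = q / (grad / 1000)
k = 0.094908 / (78.934 / 1000)
k = 1.2024 W/(m*K)


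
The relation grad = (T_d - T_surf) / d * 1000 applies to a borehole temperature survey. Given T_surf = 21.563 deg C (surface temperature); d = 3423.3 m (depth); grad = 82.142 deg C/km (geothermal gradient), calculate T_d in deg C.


T_d = T_surf + grad * d / 1000
T_d = 21.563 + 82.142 * 3423.3 / 1000
T_d = 302.76 deg C


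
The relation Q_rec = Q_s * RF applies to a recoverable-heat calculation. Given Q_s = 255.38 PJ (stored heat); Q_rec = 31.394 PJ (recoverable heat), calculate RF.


RF = Q_rec / Q_s
RF = 31.394 / 255.38
RF = 0.12293


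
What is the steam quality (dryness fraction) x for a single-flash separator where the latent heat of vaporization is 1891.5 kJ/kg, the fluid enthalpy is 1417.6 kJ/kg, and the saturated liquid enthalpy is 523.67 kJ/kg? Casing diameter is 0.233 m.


x = (h - hf) / hfg
x = (1417.6 - 523.67) / 1891.5
x = 0.47260


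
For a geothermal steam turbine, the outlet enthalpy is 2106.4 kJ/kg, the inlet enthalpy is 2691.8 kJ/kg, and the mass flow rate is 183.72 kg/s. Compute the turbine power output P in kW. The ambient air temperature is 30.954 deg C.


P = mdot * (h_in - h_out) / 1000
P = 183.72 * (2691.8 - 2106.4) / 1000
P = 107.5497 MW
Convert: 107.5497 MW * 1000.0 = 1.0755e+05 kW
P = 1.0755e+05 kW


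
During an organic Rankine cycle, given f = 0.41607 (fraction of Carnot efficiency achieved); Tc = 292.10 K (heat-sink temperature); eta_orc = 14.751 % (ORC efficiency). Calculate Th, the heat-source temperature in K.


Th = Tc / (1 - (eta_orc/100)/f)
Th = 292.10 / (1 - (14.751/100)/0.41607)
Th = 452.54 K


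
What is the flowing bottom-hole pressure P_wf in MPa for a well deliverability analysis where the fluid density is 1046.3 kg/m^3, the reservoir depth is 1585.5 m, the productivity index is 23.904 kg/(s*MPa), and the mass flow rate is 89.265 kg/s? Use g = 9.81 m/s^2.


Step 1: P_i = rho*g*h/1e6 = 1046.3*9.81*1585.5/1e6 = 16.27389 MPa
Step 2: P_wf = P_i - mdot/PI = 16.27389 - 89.265/23.904 = 12.540 MPa
P_wf = 12.540 MPa


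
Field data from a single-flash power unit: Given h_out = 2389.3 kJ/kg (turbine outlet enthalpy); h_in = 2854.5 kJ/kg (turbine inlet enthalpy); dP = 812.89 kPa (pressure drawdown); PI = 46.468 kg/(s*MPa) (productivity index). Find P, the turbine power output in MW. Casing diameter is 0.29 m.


Step 1: mdot = PI * dP / 1000 = 46.468 * 812.89 / 1000 = 37.77337 kg/s
Step 2: P = mdot*(h_in - h_out)/1000 = 37.77337*(2854.5 - 2389.3)/1000 = 17.572 MW
P = 17.572 MW


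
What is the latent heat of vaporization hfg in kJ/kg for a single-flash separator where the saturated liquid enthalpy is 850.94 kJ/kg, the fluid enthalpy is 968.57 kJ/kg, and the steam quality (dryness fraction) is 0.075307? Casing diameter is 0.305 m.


hfg = (h - hf) / x
hfg = (968.57 - 850.94) / 0.075307
hfg = 1562.0 kJ/kg


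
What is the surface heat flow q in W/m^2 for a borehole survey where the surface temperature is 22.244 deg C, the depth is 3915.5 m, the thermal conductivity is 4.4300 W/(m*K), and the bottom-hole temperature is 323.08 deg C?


Step 1: grad = (T_d - T_surf)/d * 1000 = (323.08 - 22.244)/3915.5 * 1000 = 76.83208 deg C/km
Step 2: q = k * grad / 1000 = 4.43 * 76.83208 / 1000 = 0.34037 W/m^2
q = 0.34037 W/m^2


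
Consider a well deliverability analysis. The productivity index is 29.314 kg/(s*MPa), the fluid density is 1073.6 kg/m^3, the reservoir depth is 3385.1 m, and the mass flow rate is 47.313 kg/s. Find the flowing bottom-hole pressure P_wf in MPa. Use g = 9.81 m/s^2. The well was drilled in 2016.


Step 1: P_i = rho*g*h/1e6 = 1073.6*9.81*3385.1/1e6 = 35.65193 MPa
Step 2: P_wf = P_i - mdot/PI = 35.65193 - 47.313/29.314 = 34.038 MPa
P_wf = 34.038 MPa


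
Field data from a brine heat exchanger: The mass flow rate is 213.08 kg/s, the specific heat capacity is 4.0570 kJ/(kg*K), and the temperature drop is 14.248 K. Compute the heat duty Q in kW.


Q = mdot * cp * dT / 1000
Q = 213.08 * 4.0570 * 14.248 / 1000
Q = 12.31691 MW
Convert: 12.31691 MW * 1000.0 = 12317 kW
Q = 12317 kW


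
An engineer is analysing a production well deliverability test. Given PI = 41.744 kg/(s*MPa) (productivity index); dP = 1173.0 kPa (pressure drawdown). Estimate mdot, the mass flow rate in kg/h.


mdot = PI * dP / 1000
mdot = 41.744 * 1173.0 / 1000
mdot = 48.96571 kg/s
Convert: 48.96571 kg/s * 3600.0 = 1.7628e+05 kg/h
mdot = 1.7628e+05 kg/h


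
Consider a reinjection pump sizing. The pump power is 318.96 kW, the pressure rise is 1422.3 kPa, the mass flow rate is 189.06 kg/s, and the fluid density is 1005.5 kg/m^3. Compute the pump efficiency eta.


eta = mdot * dP / (rho * P_pump)
eta = 189.06 * 1422.3 / (1005.5 * 318.96)
eta = 0.83844


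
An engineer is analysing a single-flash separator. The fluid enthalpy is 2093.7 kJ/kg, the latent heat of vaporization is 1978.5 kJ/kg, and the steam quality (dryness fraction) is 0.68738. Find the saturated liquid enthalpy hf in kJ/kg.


hf = h - x * hfg
hf = 2093.7 - 0.68738 * 1978.5
hf = 733.72 kJ/kg


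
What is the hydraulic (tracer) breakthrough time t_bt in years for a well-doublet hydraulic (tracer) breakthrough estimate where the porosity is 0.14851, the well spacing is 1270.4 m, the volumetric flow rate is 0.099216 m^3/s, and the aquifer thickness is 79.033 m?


t_bt = pi * hr * phi * L^2 / (3 * Qv) / (365.25*86400)
t_bt = pi * 79.033 * 0.14851 * 1270.4^2 / (3 * 0.099216) / (365.25*86400)
t_bt = 6.3356 years


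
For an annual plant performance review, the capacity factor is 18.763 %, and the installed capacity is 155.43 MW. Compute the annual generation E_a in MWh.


E_a = CF / 100 * cap * 8760
E_a = 18.763 / 100 * 155.43 * 8760
E_a = 2.5547e+05 MWh


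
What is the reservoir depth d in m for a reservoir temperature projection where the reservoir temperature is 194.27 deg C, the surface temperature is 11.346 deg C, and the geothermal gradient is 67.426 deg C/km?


d = (T_res - T_surf) / grad * 1000
d = (194.27 - 11.346) / 67.426 * 1000
d = 2713.0 m


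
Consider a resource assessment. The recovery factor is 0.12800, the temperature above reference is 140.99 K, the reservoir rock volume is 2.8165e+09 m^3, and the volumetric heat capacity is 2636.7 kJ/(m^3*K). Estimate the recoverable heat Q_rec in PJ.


Step 1: Q_s = Vr*rhoc*dT/1e12 = 2.8165e+09*2636.7*140.99/1e12 = 1047.029 PJ
Step 2: Q_rec = Q_s * RF = 1047.029 * 0.128 = 134.02 PJ
Q_rec = 134.02 PJ


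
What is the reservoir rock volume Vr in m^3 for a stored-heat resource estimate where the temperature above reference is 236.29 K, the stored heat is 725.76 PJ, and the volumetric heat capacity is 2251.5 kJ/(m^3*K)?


Vr = Q_s * 1e12 / (rhoc * dT)
Vr = 725.76 * 1e12 / (2251.5 * 236.29)
Vr = 1.3642e+09 m^3


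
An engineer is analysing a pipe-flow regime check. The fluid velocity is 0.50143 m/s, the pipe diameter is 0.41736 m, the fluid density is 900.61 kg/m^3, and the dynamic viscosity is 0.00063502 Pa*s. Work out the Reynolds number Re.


Re = rho * vel * D / mu
Re = 900.61 * 0.50143 * 0.41736 / 0.00063502
Re = 2.9680e+05


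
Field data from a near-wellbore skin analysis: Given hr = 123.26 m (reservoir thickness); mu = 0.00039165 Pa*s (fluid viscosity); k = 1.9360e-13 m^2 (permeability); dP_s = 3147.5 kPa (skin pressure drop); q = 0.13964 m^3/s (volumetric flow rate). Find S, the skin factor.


S = dP_s * 1000 * 2*pi*k*hr / (q*mu)
S = 3147.5 * 1000 * 2*pi*1.9360e-13*123.26 / (0.13964*0.00039165)
S = 8.6291


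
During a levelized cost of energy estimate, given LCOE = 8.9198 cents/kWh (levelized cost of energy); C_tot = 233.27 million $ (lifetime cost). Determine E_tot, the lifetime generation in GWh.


E_tot = C_tot / LCOE * 100
E_tot = 233.27 / 8.9198 * 100
E_tot = 2615.2 GWh


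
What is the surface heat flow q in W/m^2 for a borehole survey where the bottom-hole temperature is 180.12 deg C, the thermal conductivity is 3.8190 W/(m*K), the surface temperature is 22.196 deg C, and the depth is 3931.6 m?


Step 1: grad = (T_d - T_surf)/d * 1000 = (180.12 - 22.196)/3931.6 * 1000 = 40.16787 deg C/km
Step 2: q = k * grad / 1000 = 3.819 * 40.16787 / 1000 = 0.15340 W/m^2
q = 0.15340 W/m^2


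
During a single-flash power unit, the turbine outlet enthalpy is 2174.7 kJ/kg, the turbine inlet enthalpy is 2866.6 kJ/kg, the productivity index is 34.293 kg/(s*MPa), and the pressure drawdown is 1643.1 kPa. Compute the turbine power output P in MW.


Step 1: mdot = PI * dP / 1000 = 34.293 * 1643.1 / 1000 = 56.34683 kg/s
Step 2: P = mdot*(h_in - h_out)/1000 = 56.34683*(2866.6 - 2174.7)/1000 = 38.986 MW
P = 38.986 MW


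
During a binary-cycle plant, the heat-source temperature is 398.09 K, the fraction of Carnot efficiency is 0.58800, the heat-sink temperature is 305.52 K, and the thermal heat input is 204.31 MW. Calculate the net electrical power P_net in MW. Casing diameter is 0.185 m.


Step 1: eta = (1 - Tc/Th)*f = (1 - 305.52/398.09)*0.588 = 0.1367308
Step 2: P_net = eta * Q_in = 0.1367308 * 204.31 = 27.935 MW
P_net = 27.935 MW


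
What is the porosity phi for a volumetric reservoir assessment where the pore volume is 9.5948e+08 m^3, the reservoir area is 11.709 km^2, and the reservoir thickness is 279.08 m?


phi = Vp / (A * 1e6 * hr)
phi = 9.5948e+08 / (11.709 * 1e6 * 279.08)
phi = 0.29362


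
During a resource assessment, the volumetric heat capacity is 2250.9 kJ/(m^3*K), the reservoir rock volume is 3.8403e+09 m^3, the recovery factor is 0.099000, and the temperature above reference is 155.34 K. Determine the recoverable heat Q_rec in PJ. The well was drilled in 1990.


Step 1: Q_s = Vr*rhoc*dT/1e12 = 3.8403e+09*2250.9*155.34/1e12 = 1342.779 PJ
Step 2: Q_rec = Q_s * RF = 1342.779 * 0.099 = 132.94 PJ
Q_rec = 132.94 PJ


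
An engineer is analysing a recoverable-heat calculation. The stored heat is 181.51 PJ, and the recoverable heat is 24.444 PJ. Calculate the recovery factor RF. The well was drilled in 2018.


RF = Q_rec / Q_s
RF = 24.444 / 181.51
RF = 0.13467


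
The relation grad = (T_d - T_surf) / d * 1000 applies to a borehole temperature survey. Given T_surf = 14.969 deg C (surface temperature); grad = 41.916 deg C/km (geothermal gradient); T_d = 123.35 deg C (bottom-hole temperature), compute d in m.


d = (T_d - T_surf) / grad * 1000
d = (123.35 - 14.969) / 41.916 * 1000
d = 2585.7 m


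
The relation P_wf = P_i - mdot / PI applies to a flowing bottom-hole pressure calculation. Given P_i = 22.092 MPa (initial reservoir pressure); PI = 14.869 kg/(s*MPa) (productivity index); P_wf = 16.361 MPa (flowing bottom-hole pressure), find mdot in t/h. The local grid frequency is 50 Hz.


mdot = (P_i - P_wf) * PI
mdot = (22.092 - 16.361) * 14.869
mdot = 85.21424 kg/s
Convert: 85.21424 kg/s * 3.6 = 306.77 t/h
mdot = 306.77 t/h


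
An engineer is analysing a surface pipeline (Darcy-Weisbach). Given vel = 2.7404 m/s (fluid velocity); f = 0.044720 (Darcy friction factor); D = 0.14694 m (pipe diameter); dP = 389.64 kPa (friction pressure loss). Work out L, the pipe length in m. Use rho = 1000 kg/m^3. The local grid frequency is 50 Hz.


L = dP*1000*D / (f*rho*vel^2/2)
L = 389.64*1000*0.14694 / (0.044720*1000*2.7404^2/2)
L = 340.96 m


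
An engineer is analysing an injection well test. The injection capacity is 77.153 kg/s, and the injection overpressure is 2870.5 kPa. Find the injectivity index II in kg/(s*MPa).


II = mdot * 1000 / dP
II = 77.153 * 1000 / 2870.5
II = 26.878 kg/(s*MPa)


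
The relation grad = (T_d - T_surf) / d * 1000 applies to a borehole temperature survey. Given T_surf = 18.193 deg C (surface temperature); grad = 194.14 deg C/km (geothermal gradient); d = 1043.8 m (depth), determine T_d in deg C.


T_d = T_surf + grad * d / 1000
T_d = 18.193 + 194.14 * 1043.8 / 1000
T_d = 220.84 deg C


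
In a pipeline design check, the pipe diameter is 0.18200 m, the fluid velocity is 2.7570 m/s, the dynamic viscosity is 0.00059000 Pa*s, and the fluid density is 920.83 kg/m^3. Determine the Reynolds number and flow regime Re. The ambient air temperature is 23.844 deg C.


Step 1: Re = rho*vel*D/mu = 920.83*2.757*0.182/0.00059 = 7.8313e+05
Step 2: Re = 7.8313e+05 > 4000, so flow is turbulent.
Re = 7.8313e+05 (turbulent)


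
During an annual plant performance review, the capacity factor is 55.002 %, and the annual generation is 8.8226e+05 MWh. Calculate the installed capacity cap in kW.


cap = E_a / (CF/100 * 8760)
cap = 8.8226e+05 / (55.002/100 * 8760)
cap = 183.1108 MW
Convert: 183.1108 MW * 1000.0 = 1.8311e+05 kW
cap = 1.8311e+05 kW


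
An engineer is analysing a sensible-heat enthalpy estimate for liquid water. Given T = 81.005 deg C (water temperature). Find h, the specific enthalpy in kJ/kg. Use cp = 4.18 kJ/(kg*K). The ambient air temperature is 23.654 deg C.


h = cp * T
h = 4.18 * 81.005
h = 338.60 kJ/kg


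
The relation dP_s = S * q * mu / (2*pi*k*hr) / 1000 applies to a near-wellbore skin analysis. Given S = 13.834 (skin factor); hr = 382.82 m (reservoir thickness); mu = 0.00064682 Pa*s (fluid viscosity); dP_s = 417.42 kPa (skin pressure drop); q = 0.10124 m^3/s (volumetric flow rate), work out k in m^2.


k = S*q*mu / (2*pi*dP_s*1000*hr)
k = 13.834*0.10124*0.00064682 / (2*pi*417.42*1000*382.82)
k = 9.0227e-13 m^2


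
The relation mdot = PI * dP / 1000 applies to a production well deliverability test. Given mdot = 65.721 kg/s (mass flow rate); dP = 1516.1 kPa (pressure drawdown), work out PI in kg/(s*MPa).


PI = mdot * 1000 / dP
PI = 65.721 * 1000 / 1516.1
PI = 43.349 kg/(s*MPa)


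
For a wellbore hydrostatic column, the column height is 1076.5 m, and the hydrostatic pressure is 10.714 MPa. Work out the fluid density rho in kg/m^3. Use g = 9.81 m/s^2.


rho = P * 1e6 / (g * h)
rho = 10.714 * 1e6 / (9.81 * 1076.5)
rho = 1014.5 kg/m^3


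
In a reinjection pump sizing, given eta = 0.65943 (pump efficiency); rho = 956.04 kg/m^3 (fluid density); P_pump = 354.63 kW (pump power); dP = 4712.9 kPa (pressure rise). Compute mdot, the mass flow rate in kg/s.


mdot = P_pump * rho * eta / dP
mdot = 354.63 * 956.04 * 0.65943 / 4712.9
mdot = 47.439 kg/s


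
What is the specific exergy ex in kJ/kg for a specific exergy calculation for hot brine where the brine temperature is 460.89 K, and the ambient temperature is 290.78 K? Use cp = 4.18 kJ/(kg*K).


ex = cp * ((T_b - T_0) - T_0 * ln(T_b/T_0))
ex = 4.18 * ((460.89 - 290.78) - 290.78 * ln(460.89/290.78))
ex = 151.23 kJ/kg


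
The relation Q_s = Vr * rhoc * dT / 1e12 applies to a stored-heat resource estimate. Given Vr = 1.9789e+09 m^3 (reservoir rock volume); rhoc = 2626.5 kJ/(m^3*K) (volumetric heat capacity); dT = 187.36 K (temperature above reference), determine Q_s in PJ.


Q_s = Vr * rhoc * dT / 1e12
Q_s = 1.9789e+09 * 2626.5 * 187.36 / 1e12
Q_s = 973.82 PJ


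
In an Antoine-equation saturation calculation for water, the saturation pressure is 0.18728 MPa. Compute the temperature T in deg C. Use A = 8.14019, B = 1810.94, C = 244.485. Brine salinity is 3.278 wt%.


T = B / (A - log10(P_sat * 760 / 0.101325)) - C
T = 1810.94 / (8.14019 - log10(0.18728 * 760 / 0.101325)) - 244.485
T = 118.24 deg C


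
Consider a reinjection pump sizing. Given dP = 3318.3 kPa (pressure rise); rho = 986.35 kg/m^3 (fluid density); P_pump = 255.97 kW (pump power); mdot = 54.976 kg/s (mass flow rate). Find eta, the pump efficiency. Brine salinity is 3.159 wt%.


eta = mdot * dP / (rho * P_pump)
eta = 54.976 * 3318.3 / (986.35 * 255.97)
eta = 0.72255


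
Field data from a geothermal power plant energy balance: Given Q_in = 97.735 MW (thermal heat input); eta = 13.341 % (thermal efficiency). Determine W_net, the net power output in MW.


W_net = eta / 100 * Q_in
W_net = 13.341 / 100 * 97.735
W_net = 13.039 MW


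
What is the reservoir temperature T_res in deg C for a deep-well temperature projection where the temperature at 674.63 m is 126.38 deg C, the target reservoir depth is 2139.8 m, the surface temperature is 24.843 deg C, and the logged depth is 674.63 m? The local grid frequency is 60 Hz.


Step 1: grad = (T_d1 - T_surf)/d1 * 1000 = (126.38 - 24.843)/674.63 * 1000 = 150.5077 deg C/km
Step 2: T_res = T_surf + grad*d2/1000 = 24.843 + 150.5077*2139.8/1000 = 346.90 deg C
T_res = 346.90 deg C


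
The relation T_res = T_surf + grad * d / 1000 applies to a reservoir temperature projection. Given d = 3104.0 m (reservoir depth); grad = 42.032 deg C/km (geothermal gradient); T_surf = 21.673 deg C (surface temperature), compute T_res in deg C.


T_res = T_surf + grad * d / 1000
T_res = 21.673 + 42.032 * 3104.0 / 1000
T_res = 152.14 deg C


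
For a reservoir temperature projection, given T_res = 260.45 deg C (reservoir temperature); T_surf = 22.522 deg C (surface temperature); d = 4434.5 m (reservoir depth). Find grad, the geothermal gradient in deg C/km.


grad = (T_res - T_surf) / d * 1000
grad = (260.45 - 22.522) / 4434.5 * 1000
grad = 53.654 deg C/km


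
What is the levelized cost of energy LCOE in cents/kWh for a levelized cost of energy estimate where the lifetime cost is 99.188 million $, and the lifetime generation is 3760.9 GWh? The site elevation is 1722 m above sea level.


LCOE = C_tot / E_tot * 100
LCOE = 99.188 / 3760.9 * 100
LCOE = 2.6373 cents/kWh


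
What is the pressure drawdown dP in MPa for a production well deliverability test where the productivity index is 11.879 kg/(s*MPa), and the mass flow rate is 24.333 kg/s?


dP = mdot * 1000 / PI
dP = 24.333 * 1000 / 11.879
dP = 2048.405 kPa
Convert: 2048.405 kPa * 0.001 = 2.0484 MPa
dP = 2.0484 MPa


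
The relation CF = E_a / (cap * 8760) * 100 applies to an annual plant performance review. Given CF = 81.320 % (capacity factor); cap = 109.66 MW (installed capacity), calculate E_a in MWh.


E_a = CF / 100 * cap * 8760
E_a = 81.320 / 100 * 109.66 * 8760
E_a = 7.8118e+05 MWh


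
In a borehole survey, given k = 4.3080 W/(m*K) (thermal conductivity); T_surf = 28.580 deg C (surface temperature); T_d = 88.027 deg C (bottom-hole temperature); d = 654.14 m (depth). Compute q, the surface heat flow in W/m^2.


Step 1: grad = (T_d - T_surf)/d * 1000 = (88.027 - 28.58)/654.14 * 1000 = 90.87810 deg C/km
Step 2: q = k * grad / 1000 = 4.308 * 90.87810 / 1000 = 0.39150 W/m^2
q = 0.39150 W/m^2


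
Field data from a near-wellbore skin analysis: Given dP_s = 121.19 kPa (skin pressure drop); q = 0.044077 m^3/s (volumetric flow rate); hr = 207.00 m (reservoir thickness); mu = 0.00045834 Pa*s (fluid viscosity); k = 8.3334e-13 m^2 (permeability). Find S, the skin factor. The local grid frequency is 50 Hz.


S = dP_s * 1000 * 2*pi*k*hr / (q*mu)
S = 121.19 * 1000 * 2*pi*8.3334e-13*207.00 / (0.044077*0.00045834)
S = 6.5019


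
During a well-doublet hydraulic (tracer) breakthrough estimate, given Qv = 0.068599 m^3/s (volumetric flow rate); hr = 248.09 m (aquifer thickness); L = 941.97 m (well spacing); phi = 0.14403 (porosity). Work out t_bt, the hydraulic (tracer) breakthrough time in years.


t_bt = pi * hr * phi * L^2 / (3 * Qv) / (365.25*86400)
t_bt = pi * 248.09 * 0.14403 * 941.97^2 / (3 * 0.068599) / (365.25*86400)
t_bt = 15.337 years


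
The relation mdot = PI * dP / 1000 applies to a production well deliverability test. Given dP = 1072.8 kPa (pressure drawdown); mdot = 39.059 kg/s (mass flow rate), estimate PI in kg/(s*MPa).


PI = mdot * 1000 / dP
PI = 39.059 * 1000 / 1072.8
PI = 36.408 kg/(s*MPa)


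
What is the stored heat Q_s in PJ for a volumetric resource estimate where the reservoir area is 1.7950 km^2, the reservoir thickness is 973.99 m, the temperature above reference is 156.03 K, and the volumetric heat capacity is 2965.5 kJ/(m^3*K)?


Step 1: Vr = A*1e6*hr = 1.795*1e6*973.99 = 1.748312e+09 m^3
Step 2: Q_s = Vr*rhoc*dT/1e12 = 1.748312e+09*2965.5*156.03/1e12 = 808.96 PJ
Q_s = 808.96 PJ


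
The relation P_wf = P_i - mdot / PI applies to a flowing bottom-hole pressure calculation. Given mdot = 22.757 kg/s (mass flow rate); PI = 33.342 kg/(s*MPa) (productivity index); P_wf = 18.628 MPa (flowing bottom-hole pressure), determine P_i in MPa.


P_i = P_wf + mdot / PI
P_i = 18.628 + 22.757 / 33.342
P_i = 19.311 MPa


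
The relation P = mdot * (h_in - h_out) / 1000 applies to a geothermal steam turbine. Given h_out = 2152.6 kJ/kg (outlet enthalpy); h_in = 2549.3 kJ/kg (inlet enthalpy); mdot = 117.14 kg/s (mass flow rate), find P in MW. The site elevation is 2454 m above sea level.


P = mdot * (h_in - h_out) / 1000
P = 117.14 * (2549.3 - 2152.6) / 1000
P = 46.469 MW


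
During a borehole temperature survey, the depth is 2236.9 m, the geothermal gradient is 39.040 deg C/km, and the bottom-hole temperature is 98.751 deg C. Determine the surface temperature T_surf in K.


T_surf = T_d - grad * d / 1000
T_surf = 98.751 - 39.040 * 2236.9 / 1000
T_surf = 11.42242 deg C
Convert to K: 11.42242 + 273.15 = 284.57 K
T_surf = 284.57 K


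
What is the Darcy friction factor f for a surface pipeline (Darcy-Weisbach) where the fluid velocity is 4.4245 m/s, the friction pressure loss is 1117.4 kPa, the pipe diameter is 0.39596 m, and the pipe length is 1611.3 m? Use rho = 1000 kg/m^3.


f = dP*1000 / ((L/D)*(rho*vel^2/2))
f = 1117.4*1000 / ((1611.3/0.39596)*(1000*4.4245^2/2))
f = 0.028053


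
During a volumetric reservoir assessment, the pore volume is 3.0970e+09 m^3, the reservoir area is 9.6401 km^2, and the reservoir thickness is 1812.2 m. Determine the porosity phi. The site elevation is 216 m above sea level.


phi = Vp / (A * 1e6 * hr)
phi = 3.0970e+09 / (9.6401 * 1e6 * 1812.2)
phi = 0.17728


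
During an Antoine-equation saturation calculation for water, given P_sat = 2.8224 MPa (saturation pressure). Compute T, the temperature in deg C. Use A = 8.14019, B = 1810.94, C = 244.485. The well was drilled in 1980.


T = B / (A - log10(P_sat * 760 / 0.101325)) - C
T = 1810.94 / (8.14019 - log10(2.8224 * 760 / 0.101325)) - 244.485
T = 230.27 deg C


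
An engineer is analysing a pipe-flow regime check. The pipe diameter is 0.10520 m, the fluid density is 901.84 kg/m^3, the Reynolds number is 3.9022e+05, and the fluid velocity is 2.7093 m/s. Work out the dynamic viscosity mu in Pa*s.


mu = rho * vel * D / Re
mu = 901.84 * 2.7093 * 0.10520 / 3.9022e+05
mu = 0.00065871 Pa*s


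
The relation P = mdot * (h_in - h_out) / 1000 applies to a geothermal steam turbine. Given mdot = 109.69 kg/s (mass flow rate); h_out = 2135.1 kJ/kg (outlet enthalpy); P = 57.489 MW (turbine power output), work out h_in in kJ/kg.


h_in = h_out + P * 1000 / mdot
h_in = 2135.1 + 57.489 * 1000 / 109.69
h_in = 2659.2 kJ/kg


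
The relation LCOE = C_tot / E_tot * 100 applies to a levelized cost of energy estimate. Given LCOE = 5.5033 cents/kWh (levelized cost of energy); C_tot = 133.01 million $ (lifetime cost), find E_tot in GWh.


E_tot = C_tot / LCOE * 100
E_tot = 133.01 / 5.5033 * 100
E_tot = 2416.9 GWh


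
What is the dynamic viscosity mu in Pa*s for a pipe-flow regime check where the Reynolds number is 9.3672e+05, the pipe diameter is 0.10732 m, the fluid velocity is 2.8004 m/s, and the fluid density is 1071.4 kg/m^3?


mu = rho * vel * D / Re
mu = 1071.4 * 2.8004 * 0.10732 / 9.3672e+05
mu = 0.00034375 Pa*s


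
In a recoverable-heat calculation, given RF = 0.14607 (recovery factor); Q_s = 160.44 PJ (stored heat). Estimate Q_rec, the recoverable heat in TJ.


Q_rec = Q_s * RF
Q_rec = 160.44 * 0.14607
Q_rec = 23.43547 PJ
Convert: 23.43547 PJ * 1000.0 = 23435 TJ
Q_rec = 23435 TJ


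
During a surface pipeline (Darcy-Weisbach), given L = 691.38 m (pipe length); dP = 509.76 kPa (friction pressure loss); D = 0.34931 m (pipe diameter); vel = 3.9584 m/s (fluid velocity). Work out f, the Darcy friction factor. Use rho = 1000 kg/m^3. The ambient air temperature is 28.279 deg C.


f = dP*1000 / ((L/D)*(rho*vel^2/2))
f = 509.76*1000 / ((691.38/0.34931)*(1000*3.9584^2/2))
f = 0.032874


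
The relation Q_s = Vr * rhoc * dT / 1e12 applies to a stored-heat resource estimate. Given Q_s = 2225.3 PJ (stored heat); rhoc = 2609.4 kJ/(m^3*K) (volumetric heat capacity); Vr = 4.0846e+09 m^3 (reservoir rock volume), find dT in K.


dT = Q_s * 1e12 / (Vr * rhoc)
dT = 2225.3 * 1e12 / (4.0846e+09 * 2609.4)
dT = 208.78 K


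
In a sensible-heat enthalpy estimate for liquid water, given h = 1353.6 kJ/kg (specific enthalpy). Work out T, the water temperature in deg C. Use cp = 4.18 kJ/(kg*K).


T = h / cp
T = 1353.6 / 4.18
T = 323.83 deg C


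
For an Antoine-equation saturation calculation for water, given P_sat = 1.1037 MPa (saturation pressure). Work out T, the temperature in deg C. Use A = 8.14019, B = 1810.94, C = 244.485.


T = B / (A - log10(P_sat * 760 / 0.101325)) - C
T = 1810.94 / (8.14019 - log10(1.1037 * 760 / 0.101325)) - 244.485
T = 184.42 deg C


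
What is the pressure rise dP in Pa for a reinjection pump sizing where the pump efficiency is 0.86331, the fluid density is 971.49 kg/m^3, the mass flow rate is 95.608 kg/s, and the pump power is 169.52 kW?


dP = P_pump * rho * eta / mdot
dP = 169.52 * 971.49 * 0.86331 / 95.608
dP = 1487.071 kPa
Convert: 1487.071 kPa * 1000.0 = 1.4871e+06 Pa
dP = 1.4871e+06 Pa


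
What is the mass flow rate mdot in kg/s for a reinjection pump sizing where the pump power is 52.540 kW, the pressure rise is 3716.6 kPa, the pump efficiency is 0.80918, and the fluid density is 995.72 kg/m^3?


mdot = P_pump * rho * eta / dP
mdot = 52.540 * 995.72 * 0.80918 / 3716.6
mdot = 11.390 kg/s


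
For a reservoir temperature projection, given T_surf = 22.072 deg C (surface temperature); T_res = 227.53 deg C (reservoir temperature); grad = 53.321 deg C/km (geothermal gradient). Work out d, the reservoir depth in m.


d = (T_res - T_surf) / grad * 1000
d = (227.53 - 22.072) / 53.321 * 1000
d = 3853.2 m


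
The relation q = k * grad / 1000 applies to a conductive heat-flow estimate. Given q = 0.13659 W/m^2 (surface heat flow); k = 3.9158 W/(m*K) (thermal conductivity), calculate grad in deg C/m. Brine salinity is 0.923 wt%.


grad = q * 1000 / k
grad = 0.13659 * 1000 / 3.9158
grad = 34.88176 deg C/km
Convert: 34.88176 deg C/km * 0.001 = 0.034882 deg C/m
grad = 0.034882 deg C/m


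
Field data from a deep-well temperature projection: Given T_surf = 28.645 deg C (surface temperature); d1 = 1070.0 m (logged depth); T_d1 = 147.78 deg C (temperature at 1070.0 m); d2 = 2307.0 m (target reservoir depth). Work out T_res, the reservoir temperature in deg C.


Step 1: grad = (T_d1 - T_surf)/d1 * 1000 = (147.78 - 28.645)/1070.0 * 1000 = 111.3411 deg C/km
Step 2: T_res = T_surf + grad*d2/1000 = 28.645 + 111.3411*2307.0/1000 = 285.51 deg C
T_res = 285.51 deg C


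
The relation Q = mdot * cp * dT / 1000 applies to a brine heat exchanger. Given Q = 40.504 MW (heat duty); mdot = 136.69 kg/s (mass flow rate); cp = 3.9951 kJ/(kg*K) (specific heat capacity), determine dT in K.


dT = Q * 1000 / (mdot * cp)
dT = 40.504 * 1000 / (136.69 * 3.9951)
dT = 74.171 K


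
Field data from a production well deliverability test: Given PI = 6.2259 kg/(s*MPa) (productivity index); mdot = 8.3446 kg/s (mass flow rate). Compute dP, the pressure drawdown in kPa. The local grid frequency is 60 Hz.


dP = mdot * 1000 / PI
dP = 8.3446 * 1000 / 6.2259
dP = 1340.3 kPa


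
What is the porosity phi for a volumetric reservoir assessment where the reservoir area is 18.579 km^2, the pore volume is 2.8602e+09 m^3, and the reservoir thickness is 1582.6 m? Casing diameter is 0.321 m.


phi = Vp / (A * 1e6 * hr)
phi = 2.8602e+09 / (18.579 * 1e6 * 1582.6)
phi = 0.097275


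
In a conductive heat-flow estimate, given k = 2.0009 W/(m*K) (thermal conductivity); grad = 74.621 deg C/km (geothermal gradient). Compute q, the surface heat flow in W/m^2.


q = k * grad / 1000
q = 2.0009 * 74.621 / 1000
q = 0.14931 W/m^2


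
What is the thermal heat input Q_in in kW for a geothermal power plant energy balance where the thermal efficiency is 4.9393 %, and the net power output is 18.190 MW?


Q_in = W_net / (eta / 100)
Q_in = 18.190 / (4.9393 / 100)
Q_in = 368.2708 MW
Convert: 368.2708 MW * 1000.0 = 3.6827e+05 kW
Q_in = 3.6827e+05 kW


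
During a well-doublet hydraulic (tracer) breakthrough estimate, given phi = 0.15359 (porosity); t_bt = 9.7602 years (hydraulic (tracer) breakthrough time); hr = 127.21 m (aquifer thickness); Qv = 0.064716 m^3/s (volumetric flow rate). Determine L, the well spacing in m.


L = sqrt(t_bt*365.25*86400*3*Qv / (pi*hr*phi))
L = sqrt(9.7602*365.25*86400*3*0.064716 / (pi*127.21*0.15359))
L = 987.03 m


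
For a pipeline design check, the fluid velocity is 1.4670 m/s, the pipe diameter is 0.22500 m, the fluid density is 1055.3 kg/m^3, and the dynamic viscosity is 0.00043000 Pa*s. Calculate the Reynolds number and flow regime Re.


Step 1: Re = rho*vel*D/mu = 1055.3*1.467*0.225/0.00043 = 8.1007e+05
Step 2: Re = 8.1007e+05 > 4000, so flow is turbulent.
Re = 8.1007e+05 (turbulent)


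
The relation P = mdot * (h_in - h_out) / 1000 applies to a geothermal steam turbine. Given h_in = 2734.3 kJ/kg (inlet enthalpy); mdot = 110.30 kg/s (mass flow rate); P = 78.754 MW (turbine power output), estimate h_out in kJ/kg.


h_out = h_in - P * 1000 / mdot
h_out = 2734.3 - 78.754 * 1000 / 110.30
h_out = 2020.3 kJ/kg


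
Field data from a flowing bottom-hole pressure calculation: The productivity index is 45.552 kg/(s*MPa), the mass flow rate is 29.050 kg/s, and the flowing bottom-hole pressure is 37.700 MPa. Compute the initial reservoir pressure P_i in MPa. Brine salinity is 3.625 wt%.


P_i = P_wf + mdot / PI
P_i = 37.700 + 29.050 / 45.552
P_i = 38.338 MPa


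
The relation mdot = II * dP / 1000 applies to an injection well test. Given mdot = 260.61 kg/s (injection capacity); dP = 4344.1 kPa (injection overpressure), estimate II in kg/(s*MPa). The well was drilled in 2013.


II = mdot * 1000 / dP
II = 260.61 * 1000 / 4344.1
II = 59.992 kg/(s*MPa)


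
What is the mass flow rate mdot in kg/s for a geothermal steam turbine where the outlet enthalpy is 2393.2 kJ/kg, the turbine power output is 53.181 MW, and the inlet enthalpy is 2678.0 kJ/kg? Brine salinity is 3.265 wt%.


mdot = P * 1000 / (h_in - h_out)
mdot = 53.181 * 1000 / (2678.0 - 2393.2)
mdot = 186.73 kg/s


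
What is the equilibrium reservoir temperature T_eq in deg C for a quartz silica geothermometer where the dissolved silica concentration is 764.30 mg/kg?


T_eq = 1309 / (5.19 - log10(SiO2)) - 273.15
T_eq = 1309 / (5.19 - log10(764.30)) - 273.15
T_eq = 294.32 deg C


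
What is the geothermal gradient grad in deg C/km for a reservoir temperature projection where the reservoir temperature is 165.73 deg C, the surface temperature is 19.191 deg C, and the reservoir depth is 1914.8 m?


grad = (T_res - T_surf) / d * 1000
grad = (165.73 - 19.191) / 1914.8 * 1000
grad = 76.530 deg C/km


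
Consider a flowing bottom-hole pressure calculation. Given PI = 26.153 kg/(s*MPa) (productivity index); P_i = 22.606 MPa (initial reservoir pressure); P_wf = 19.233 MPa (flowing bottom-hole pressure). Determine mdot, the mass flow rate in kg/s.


mdot = (P_i - P_wf) * PI
mdot = (22.606 - 19.233) * 26.153
mdot = 88.214 kg/s


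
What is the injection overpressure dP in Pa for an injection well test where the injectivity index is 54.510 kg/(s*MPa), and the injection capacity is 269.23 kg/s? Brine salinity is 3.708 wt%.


dP = mdot * 1000 / II
dP = 269.23 * 1000 / 54.510
dP = 4939.094 kPa
Convert: 4939.094 kPa * 1000.0 = 4.9391e+06 Pa
dP = 4.9391e+06 Pa


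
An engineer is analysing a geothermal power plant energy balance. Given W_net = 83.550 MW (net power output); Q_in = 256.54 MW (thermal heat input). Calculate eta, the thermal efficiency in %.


eta = W_net / Q_in * 100
eta = 83.550 / 256.54 * 100
eta = 32.568 %


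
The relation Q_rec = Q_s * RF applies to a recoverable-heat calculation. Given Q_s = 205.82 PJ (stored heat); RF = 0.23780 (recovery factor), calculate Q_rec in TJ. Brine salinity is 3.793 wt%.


Q_rec = Q_s * RF
Q_rec = 205.82 * 0.23780
Q_rec = 48.94400 PJ
Convert: 48.94400 PJ * 1000.0 = 48944 TJ
Q_rec = 48944 TJ


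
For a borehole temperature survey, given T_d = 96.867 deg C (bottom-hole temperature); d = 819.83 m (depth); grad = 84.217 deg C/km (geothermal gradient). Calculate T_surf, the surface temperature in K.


T_surf = T_d - grad * d / 1000
T_surf = 96.867 - 84.217 * 819.83 / 1000
T_surf = 27.82338 deg C
Convert to K: 27.82338 + 273.15 = 300.97 K
T_surf = 300.97 K


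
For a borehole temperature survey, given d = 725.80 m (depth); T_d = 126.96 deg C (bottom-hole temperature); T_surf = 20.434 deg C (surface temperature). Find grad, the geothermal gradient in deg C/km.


grad = (T_d - T_surf) / d * 1000
grad = (126.96 - 20.434) / 725.80 * 1000
grad = 146.77 deg C/km


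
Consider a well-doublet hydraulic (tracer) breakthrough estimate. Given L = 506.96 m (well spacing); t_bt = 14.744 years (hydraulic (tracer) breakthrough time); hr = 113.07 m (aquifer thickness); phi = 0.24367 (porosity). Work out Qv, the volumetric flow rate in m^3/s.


Qv = pi*hr*phi*L^2 / (3*t_bt*365.25*86400)
Qv = pi*113.07*0.24367*506.96^2 / (3*14.744*365.25*86400)
Qv = 0.015937 m^3/s
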